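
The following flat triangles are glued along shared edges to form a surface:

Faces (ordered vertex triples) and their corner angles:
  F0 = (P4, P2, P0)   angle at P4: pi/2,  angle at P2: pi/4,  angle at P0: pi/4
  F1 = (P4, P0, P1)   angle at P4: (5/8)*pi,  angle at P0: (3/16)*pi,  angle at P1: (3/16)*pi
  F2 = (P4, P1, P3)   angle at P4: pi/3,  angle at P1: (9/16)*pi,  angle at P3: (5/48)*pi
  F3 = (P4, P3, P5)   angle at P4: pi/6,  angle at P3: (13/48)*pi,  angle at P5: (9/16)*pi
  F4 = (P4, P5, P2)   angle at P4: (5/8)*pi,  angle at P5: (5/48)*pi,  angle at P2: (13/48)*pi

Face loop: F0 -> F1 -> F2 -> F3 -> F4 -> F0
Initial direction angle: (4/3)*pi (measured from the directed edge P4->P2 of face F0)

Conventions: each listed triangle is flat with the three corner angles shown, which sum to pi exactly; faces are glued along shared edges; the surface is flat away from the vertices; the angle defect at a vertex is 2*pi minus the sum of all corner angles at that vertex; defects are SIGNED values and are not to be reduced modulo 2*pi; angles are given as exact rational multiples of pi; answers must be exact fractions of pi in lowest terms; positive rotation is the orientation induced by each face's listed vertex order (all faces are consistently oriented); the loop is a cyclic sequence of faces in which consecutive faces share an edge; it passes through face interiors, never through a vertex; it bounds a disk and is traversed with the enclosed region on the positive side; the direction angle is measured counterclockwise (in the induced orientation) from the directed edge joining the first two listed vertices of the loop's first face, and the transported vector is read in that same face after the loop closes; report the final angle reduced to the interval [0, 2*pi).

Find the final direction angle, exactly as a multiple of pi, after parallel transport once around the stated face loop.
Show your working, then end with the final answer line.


enclosed vertex P4: corner angles sum to (9/4)*pi, defect = 2*pi - (9/4)*pi = -pi/4
final direction = starting direction + enclosed defect total, reduced mod 2*pi (induced orientation)
final angle = (4/3)*pi - pi/4 = (13/12)*pi (mod 2*pi)

Answer: final direction angle = (13/12)*pi


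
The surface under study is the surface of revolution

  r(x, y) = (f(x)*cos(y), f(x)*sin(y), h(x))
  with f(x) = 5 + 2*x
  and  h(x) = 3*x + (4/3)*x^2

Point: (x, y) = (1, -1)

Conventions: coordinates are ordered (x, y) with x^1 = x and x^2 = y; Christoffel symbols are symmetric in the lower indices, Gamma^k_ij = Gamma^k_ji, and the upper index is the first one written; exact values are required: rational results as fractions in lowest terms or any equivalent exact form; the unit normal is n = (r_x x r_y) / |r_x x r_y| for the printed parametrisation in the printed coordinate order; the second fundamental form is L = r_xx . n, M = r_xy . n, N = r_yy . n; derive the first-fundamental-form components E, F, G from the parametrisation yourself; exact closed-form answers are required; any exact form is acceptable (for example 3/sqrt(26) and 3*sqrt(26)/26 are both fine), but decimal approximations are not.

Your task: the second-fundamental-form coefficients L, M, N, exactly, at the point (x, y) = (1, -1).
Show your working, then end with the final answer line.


f = 7, f' = 2, f'' = 0, h' = 17/3, h'' = 8/3
E = 325/9, F = 0, G = 49; answer radicand W^2 = 325/9
unnormalised second-form numerators: l = 16/3, m = 0, n = 119/3; L = l/sqrt(325/9), and similarly M = m/sqrt(W^2), N = n/sqrt(W^2)

Answer: L = 16*sqrt(13)/65, M = 0, N = 119*sqrt(13)/65


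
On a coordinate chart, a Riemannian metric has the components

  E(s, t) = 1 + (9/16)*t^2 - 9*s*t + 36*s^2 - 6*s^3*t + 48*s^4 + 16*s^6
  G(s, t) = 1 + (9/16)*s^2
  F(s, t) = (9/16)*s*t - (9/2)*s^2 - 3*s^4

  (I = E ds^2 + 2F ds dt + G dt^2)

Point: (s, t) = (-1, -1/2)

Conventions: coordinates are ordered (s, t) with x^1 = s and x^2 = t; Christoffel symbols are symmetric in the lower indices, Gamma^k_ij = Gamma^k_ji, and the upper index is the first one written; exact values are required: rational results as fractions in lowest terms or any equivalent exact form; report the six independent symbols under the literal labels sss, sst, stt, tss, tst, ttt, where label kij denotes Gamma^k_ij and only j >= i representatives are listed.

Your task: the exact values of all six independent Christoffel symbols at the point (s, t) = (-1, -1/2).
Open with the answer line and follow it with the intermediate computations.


Answer: Gamma_sss = -11088/6029, Gamma_sst = 462/6029, Gamma_stt = 0, Gamma_tss = 864/6029, Gamma_tst = -36/6029, Gamma_ttt = 0

E = 5993/64, F = -231/32, G = 25/16 at the point
E_s = -693/2, E_t = 231/16, F_s = 663/32, F_t = -9/16, G_s = -9/8, G_t = 0
EG - F^2 = 6029/64;  g^inv = (64/6029) * [[25/16, 231/32], [231/32, 5993/64]]
first-kind symbols [ij,l] = (1/2)(d_i g_jl + d_j g_il - d_l g_ij): [ss,s] = E_s/2 = -693/4, [ss,t] = F_s - E_t/2 = 27/2, [st,s] = E_t/2 = 231/32, [st,t] = G_s/2 = -9/16, [tt,s] = F_t - G_s/2 = 0, [tt,t] = G_t/2 = 0
Gamma^s_ij = (G*[ij,s] - F*[ij,t])/(EG - F^2), Gamma^t_ij = (E*[ij,t] - F*[ij,s])/(EG - F^2)


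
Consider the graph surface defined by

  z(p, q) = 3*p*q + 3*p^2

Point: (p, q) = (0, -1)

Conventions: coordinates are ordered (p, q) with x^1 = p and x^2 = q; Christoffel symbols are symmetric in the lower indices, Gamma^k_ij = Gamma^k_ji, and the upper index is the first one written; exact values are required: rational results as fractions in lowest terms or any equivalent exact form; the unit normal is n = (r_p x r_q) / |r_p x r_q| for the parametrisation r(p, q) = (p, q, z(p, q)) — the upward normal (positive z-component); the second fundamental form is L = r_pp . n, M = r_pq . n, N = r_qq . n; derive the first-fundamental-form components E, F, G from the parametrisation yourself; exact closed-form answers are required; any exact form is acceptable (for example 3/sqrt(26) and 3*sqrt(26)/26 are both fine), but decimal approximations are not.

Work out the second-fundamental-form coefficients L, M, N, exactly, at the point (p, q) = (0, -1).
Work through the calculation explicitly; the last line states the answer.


z_p = -3, z_q = 0, z_pp = 6, z_pq = 3, z_qq = 0
E = 10, F = 0, G = 1; answer radicand W^2 = 10
unnormalised second-form numerators: l = 6, m = 3, n = 0; L = l/sqrt(10), and similarly M = m/sqrt(W^2), N = n/sqrt(W^2)

Answer: L = 3*sqrt(10)/5, M = 3*sqrt(10)/10, N = 0


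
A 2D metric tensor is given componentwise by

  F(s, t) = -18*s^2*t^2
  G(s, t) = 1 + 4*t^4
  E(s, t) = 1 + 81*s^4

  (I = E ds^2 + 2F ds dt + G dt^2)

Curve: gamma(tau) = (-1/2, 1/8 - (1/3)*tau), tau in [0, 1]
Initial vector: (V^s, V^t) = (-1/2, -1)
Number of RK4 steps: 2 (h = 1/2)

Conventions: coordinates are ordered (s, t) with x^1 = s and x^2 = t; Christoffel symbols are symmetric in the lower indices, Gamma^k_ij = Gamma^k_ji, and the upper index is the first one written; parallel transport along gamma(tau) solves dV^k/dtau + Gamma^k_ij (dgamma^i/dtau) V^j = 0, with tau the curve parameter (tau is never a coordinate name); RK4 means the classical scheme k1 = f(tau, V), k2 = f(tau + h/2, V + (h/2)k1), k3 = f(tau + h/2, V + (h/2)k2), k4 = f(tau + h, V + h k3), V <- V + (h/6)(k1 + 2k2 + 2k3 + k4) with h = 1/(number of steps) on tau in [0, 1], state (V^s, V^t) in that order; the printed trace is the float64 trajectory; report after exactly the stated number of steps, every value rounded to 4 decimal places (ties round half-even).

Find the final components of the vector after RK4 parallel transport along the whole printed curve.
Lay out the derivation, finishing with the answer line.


gamma'(tau) = (0, -1/3); f(tau, V)^k = -Gamma^k_ij(gamma(tau)) gamma'^i(tau) V^j; h = 1/2; intermediate values shown to 6 dp
curve data and Christoffel symbols at the stage parameters:
  tau = 0.000000: gamma = (-0.500000, 0.125000), gamma' = (0.000000, -0.333333); Gamma_sss = -3.339668, Gamma_sst = 0.000000, Gamma_stt = -0.185537, Gamma_tss = 0.046384, Gamma_tst = 0.000000, Gamma_ttt = 0.002577
  tau = 0.250000: gamma = (-0.500000, 0.041667), gamma' = (0.000000, -0.333333); Gamma_sss = -3.340200, Gamma_sst = 0.000000, Gamma_stt = -0.061856, Gamma_tss = 0.005155, Gamma_tst = 0.000000, Gamma_ttt = 0.000095
  tau = 0.500000: gamma = (-0.500000, -0.041667), gamma' = (0.000000, -0.333333); Gamma_sss = -3.340200, Gamma_sst = 0.000000, Gamma_stt = 0.061856, Gamma_tss = 0.005155, Gamma_tst = 0.000000, Gamma_ttt = -0.000095
  tau = 0.750000: gamma = (-0.500000, -0.125000), gamma' = (0.000000, -0.333333); Gamma_sss = -3.339668, Gamma_sst = 0.000000, Gamma_stt = 0.185537, Gamma_tss = 0.046384, Gamma_tst = 0.000000, Gamma_ttt = -0.002577
  tau = 1.000000: gamma = (-0.500000, -0.208333), gamma' = (0.000000, -0.333333); Gamma_sss = -3.336060, Gamma_sst = 0.000000, Gamma_stt = 0.308894, Gamma_tss = 0.128706, Gamma_tst = 0.000000, Gamma_ttt = -0.011917
step 0: V^s = -0.5000, V^t = -1.0000
step 1: k1 = (0.061846, -0.000859), k2 = (0.020623, -0.000032), k3 = (0.020619, -0.000032), k4 = (-0.020619, 0.000032); V <- V + (h/6)(k1 + 2k2 + 2k3 + k4): V^s = -0.4897, V^t = -1.0001
step 2: k1 = (-0.020620, 0.000032), k2 = (-0.061850, 0.000859), k3 = (-0.061837, 0.000859), k4 = (-0.102929, 0.003971); V <- V + (h/6)(k1 + 2k2 + 2k3 + k4): V^s = -0.5206, V^t = -0.9995

Answer: V^s = -0.5206, V^t = -0.9995


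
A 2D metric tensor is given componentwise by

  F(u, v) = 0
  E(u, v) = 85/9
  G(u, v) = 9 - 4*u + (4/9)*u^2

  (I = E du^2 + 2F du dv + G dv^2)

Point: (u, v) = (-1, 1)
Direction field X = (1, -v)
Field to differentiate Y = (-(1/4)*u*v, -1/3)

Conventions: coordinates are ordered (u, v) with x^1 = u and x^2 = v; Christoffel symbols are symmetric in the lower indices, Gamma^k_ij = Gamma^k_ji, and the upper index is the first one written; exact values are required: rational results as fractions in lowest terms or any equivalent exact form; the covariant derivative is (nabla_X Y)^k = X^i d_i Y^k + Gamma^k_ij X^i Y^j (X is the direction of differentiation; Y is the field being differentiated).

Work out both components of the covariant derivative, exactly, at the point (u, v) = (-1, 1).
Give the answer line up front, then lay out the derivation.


Answer: (nabla_X Y)^u = -211/510, (nabla_X Y)^v = 7/66

E = 85/9, F = 0, G = 121/9 at the point
E_u = 0, E_v = 0, F_u = 0, F_v = 0, G_u = -44/9, G_v = 0
EG - F^2 = 10285/81;  g^inv = (81/10285) * [[121/9, 0], [0, 85/9]]
first-kind symbols [ij,l] = (1/2)(d_i g_jl + d_j g_il - d_l g_ij): [uu,u] = E_u/2 = 0, [uu,v] = F_u - E_v/2 = 0, [uv,u] = E_v/2 = 0, [uv,v] = G_u/2 = -22/9, [vv,u] = F_v - G_u/2 = 22/9, [vv,v] = G_v/2 = 0
Gamma^u_ij = (G*[ij,u] - F*[ij,v])/(EG - F^2), Gamma^v_ij = (E*[ij,v] - F*[ij,u])/(EG - F^2)
Gamma_uuu = 0, Gamma_uuv = 0, Gamma_uvv = 22/85, Gamma_vuu = 0, Gamma_vuv = -2/11, Gamma_vvv = 0
X = (1, -1), Y = (1/4, -1/3) at the point


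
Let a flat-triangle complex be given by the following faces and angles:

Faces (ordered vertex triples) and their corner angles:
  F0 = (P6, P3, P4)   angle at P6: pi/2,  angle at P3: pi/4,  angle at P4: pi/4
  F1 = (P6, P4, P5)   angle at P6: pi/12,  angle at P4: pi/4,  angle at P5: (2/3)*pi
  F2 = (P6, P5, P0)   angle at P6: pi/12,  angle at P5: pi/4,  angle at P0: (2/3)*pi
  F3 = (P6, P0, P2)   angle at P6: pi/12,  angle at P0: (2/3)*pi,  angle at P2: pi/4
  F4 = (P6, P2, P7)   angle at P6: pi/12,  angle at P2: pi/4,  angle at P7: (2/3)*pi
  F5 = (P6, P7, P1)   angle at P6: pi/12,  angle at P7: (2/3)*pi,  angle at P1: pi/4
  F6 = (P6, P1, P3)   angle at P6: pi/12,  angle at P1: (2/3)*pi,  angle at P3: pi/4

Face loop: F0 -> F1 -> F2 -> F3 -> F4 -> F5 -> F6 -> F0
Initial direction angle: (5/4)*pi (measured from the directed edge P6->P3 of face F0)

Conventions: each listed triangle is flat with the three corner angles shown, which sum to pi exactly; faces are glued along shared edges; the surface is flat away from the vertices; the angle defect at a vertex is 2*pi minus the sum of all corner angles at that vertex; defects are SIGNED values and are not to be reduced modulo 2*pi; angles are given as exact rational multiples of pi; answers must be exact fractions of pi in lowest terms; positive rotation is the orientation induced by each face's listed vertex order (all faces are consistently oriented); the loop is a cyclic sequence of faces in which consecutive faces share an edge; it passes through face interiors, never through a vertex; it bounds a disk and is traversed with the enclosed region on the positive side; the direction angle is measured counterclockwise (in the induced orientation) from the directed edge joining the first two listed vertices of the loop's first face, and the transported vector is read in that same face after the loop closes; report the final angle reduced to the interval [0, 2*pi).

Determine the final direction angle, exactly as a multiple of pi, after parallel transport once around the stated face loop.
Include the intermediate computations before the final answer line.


enclosed vertex P6: corner angles sum to pi, defect = 2*pi - pi = pi
by Gauss-Bonnet the loop rotates the vector by the enclosed defect sum (positive orientation, mod 2*pi)
final angle = (5/4)*pi + pi = pi/4 (mod 2*pi)

Answer: final direction angle = pi/4


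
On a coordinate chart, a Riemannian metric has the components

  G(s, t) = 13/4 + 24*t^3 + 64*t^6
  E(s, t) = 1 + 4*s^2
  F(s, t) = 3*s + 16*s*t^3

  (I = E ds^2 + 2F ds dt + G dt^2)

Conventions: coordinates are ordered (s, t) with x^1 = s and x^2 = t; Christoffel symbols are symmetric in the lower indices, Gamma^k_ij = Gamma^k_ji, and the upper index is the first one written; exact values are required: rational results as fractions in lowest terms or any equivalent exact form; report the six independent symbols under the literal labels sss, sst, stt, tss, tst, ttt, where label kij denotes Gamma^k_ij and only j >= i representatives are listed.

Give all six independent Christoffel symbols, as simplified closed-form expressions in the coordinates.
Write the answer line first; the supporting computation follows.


Answer: Gamma_sss = 16*s/(16*s^2 + 256*t^6 + 96*t^3 + 13), Gamma_sst = 0, Gamma_stt = 192*s*t^2/(16*s^2 + 256*t^6 + 96*t^3 + 13), Gamma_tss = (64*t^3 + 12)/(16*s^2 + 256*t^6 + 96*t^3 + 13), Gamma_tst = 0, Gamma_ttt = (768*t^5 + 144*t^2)/(16*s^2 + 256*t^6 + 96*t^3 + 13)

E = 1 + 4*s^2; F = 3*s + 16*s*t^3; G = 13/4 + 24*t^3 + 64*t^6
Gamma^k_ij = (1/2) g^{kl} (d_i g_jl + d_j g_il - d_l g_ij), with g^inv = (1/(EG-F^2)) [[G, -F], [-F, E]]
first partials: E_s = 8*s, E_t = 0, F_s = 3 + 16*t^3, F_t = 48*s*t^2, G_s = 0, G_t = 72*t^2 + 384*t^5
D = EG - F^2 = 13/4 + 4*s^2 + 24*t^3 + 64*t^6
expanded: Gamma^s_ss = (G E_s - 2F F_s + F E_t)/(2D), Gamma^s_st = (G E_t - F G_s)/(2D), Gamma^s_tt = (2G F_t - G G_s - F G_t)/(2D), Gamma^t_ss = (2E F_s - E E_t - F E_s)/(2D), Gamma^t_st = (E G_s - F E_t)/(2D), Gamma^t_tt = (E G_t - 2F F_t + F G_s)/(2D); substitute and cancel common factors


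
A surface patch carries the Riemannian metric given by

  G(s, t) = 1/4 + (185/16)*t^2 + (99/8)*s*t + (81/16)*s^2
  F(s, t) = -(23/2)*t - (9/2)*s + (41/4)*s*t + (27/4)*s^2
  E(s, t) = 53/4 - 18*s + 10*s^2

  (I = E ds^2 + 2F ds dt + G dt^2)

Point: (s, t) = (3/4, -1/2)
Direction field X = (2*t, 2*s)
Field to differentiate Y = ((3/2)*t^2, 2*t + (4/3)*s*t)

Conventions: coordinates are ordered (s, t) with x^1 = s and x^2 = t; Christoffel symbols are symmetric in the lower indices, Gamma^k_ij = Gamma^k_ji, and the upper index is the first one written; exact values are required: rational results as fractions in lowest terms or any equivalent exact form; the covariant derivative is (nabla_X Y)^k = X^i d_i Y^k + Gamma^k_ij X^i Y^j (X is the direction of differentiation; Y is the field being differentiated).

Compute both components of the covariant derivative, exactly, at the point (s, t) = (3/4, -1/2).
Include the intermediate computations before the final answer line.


E = 43/8, F = 149/64, G = 345/256 at the point
E_s = -3, E_t = 0, F_s = 1/2, F_t = -61/16, G_s = 45/32, G_t = -73/32
EG - F^2 = 7469/4096;  g^inv = (4096/7469) * [[345/256, -149/64], [-149/64, 43/8]]
first-kind symbols [ij,l] = (1/2)(d_i g_jl + d_j g_il - d_l g_ij): [ss,s] = E_s/2 = -3/2, [ss,t] = F_s - E_t/2 = 1/2, [st,s] = E_t/2 = 0, [st,t] = G_s/2 = 45/64, [tt,s] = F_t - G_s/2 = -289/64, [tt,t] = G_t/2 = -73/64
Gamma^s_ij = (G*[ij,s] - F*[ij,t])/(EG - F^2), Gamma^t_ij = (E*[ij,t] - F*[ij,s])/(EG - F^2)
Gamma_sss = -1864/1067, Gamma_sst = -6705/7469, Gamma_stt = -56197/29876, Gamma_tss = 3616/1067, Gamma_tst = 15480/7469, Gamma_ttt = 17949/7469
X = (-1, 3/2), Y = (3/8, -3/2) at the point

Answer: (nabla_X Y)^s = 1677/2134, (nabla_X Y)^t = 35383/12804


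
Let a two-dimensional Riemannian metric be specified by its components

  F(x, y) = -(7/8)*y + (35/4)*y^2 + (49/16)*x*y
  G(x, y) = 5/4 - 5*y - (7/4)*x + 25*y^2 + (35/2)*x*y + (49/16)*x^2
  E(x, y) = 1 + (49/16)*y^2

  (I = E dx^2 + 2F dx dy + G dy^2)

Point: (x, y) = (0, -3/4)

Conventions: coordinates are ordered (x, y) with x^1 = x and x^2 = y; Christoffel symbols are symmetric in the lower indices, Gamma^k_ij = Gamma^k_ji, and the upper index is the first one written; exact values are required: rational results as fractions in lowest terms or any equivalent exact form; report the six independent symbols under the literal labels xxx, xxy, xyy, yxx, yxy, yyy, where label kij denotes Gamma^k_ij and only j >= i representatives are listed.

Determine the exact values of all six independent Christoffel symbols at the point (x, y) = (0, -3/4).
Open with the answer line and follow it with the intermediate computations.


Answer: Gamma_xxx = 0, Gamma_xxy = -588/5321, Gamma_xyy = -1680/5321, Gamma_yxx = 0, Gamma_yxy = -112/313, Gamma_yyy = -320/313

E = 697/256, F = 357/64, G = 305/16 at the point
E_x = 0, E_y = -147/32, F_x = -147/64, F_y = -14, G_x = -119/8, G_y = -85/2
EG - F^2 = 5321/256;  g^inv = (256/5321) * [[305/16, -357/64], [-357/64, 697/256]]
first-kind symbols [ij,l] = (1/2)(d_i g_jl + d_j g_il - d_l g_ij): [xx,x] = E_x/2 = 0, [xx,y] = F_x - E_y/2 = 0, [xy,x] = E_y/2 = -147/64, [xy,y] = G_x/2 = -119/16, [yy,x] = F_y - G_x/2 = -105/16, [yy,y] = G_y/2 = -85/4
Gamma^x_ij = (G*[ij,x] - F*[ij,y])/(EG - F^2), Gamma^y_ij = (E*[ij,y] - F*[ij,x])/(EG - F^2)


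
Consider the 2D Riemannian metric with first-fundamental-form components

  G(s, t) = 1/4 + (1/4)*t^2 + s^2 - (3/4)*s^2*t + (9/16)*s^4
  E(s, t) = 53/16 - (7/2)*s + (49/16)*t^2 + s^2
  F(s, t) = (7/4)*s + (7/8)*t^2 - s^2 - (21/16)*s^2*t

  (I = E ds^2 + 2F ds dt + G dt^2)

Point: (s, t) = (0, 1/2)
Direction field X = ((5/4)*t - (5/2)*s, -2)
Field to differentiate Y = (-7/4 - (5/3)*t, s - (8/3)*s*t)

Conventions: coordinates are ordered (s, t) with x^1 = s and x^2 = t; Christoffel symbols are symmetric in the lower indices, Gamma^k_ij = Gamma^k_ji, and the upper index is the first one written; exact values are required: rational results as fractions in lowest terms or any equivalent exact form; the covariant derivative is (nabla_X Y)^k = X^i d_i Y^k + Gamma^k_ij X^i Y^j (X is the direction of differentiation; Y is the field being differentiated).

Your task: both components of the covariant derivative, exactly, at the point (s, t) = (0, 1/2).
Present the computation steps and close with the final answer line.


E = 261/64, F = 7/32, G = 5/16 at the point
E_s = -7/2, E_t = 49/16, F_s = 7/4, F_t = 7/8, G_s = 0, G_t = 1/4
EG - F^2 = 157/128;  g^inv = (128/157) * [[5/16, -7/32], [-7/32, 261/64]]
first-kind symbols [ij,l] = (1/2)(d_i g_jl + d_j g_il - d_l g_ij): [ss,s] = E_s/2 = -7/4, [ss,t] = F_s - E_t/2 = 7/32, [st,s] = E_t/2 = 49/32, [st,t] = G_s/2 = 0, [tt,s] = F_t - G_s/2 = 7/8, [tt,t] = G_t/2 = 1/8
Gamma^s_ij = (G*[ij,s] - F*[ij,t])/(EG - F^2), Gamma^t_ij = (E*[ij,t] - F*[ij,s])/(EG - F^2)
Gamma_sss = -609/1256, Gamma_sst = 245/628, Gamma_stt = 63/314, Gamma_tss = 2611/2512, Gamma_tst = -343/1256, Gamma_ttt = 163/628
X = (5/8, -2), Y = (-31/12, 0) at the point

Answer: (nabla_X Y)^s = 739355/120576, (nabla_X Y)^t = -265067/80384


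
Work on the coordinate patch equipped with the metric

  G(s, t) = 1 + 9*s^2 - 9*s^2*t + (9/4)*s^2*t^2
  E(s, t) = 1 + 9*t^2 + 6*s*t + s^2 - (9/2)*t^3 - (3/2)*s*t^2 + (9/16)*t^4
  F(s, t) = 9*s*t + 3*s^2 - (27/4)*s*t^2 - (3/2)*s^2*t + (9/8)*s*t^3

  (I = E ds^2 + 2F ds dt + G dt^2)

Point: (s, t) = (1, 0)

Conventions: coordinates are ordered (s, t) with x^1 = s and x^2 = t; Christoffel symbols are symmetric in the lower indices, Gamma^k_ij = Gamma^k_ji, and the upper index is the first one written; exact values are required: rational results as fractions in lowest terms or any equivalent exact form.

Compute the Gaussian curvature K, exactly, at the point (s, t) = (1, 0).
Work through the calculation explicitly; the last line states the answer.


E = 2, F = 3, G = 10, EG - F^2 = 11 at the point
E_s = 2, E_t = 6, F_s = 6, F_t = 15/2, G_s = 18, G_t = -9
E_tt = 15, F_st = 6, G_ss = 18
Brioschi: K = (det M1 - det M2) / (EG - F^2)^2 with the standard first/second-derivative matrices M1, M2.
M1 = [[-E_tt/2 + F_st - G_ss/2, E_s/2, F_s - E_t/2], [F_t - G_s/2, E, F], [G_t/2, F, G]] = [[-21/2, 1, 3], [-3/2, 2, 3], [-9/2, 3, 10]]; det M1 = -201/2
M2 = [[0, E_t/2, G_s/2], [E_t/2, E, F], [G_s/2, F, G]] = [[0, 3, 9], [3, 2, 3], [9, 3, 10]]; det M2 = -90
det M1 - det M2 = -21/2; K = -21/2 / (11)^2 = -21/242

Answer: K = -21/242


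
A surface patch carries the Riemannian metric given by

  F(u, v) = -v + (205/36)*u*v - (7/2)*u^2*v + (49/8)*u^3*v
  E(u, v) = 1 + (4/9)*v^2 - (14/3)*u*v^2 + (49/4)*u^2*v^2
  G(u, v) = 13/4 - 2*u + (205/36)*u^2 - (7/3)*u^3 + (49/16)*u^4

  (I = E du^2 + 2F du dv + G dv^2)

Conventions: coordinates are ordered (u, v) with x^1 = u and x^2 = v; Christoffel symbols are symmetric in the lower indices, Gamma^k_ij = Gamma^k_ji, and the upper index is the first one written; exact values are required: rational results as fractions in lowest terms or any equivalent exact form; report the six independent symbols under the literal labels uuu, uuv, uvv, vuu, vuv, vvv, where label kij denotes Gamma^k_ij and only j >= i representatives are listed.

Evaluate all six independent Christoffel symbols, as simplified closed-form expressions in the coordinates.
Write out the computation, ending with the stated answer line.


E = 1 + (4/9)*v^2 - (14/3)*u*v^2 + (49/4)*u^2*v^2; F = -v + (205/36)*u*v - (7/2)*u^2*v + (49/8)*u^3*v; G = 13/4 - 2*u + (205/36)*u^2 - (7/3)*u^3 + (49/16)*u^4
Gamma^k_ij = (1/2) g^{kl} (d_i g_jl + d_j g_il - d_l g_ij), with g^inv = (1/(EG-F^2)) [[G, -F], [-F, E]]
first partials: E_u = -(14/3)*v^2 + (49/2)*u*v^2, E_v = (8/9)*v - (28/3)*u*v + (49/2)*u^2*v, F_u = (205/36)*v - 7*u*v + (147/8)*u^2*v, F_v = -1 + (205/36)*u - (7/2)*u^2 + (49/8)*u^3, G_u = -2 + (205/18)*u - 7*u^2 + (49/4)*u^3, G_v = 0
D = EG - F^2 = 13/4 - 2*u + (4/9)*v^2 + (205/36)*u^2 - (14/3)*u*v^2 - (7/3)*u^3 + (49/4)*u^2*v^2 + (49/16)*u^4
expanded: Gamma^u_uu = (G E_u - 2F F_u + F E_v)/(2D), Gamma^u_uv = (G E_v - F G_u)/(2D), Gamma^u_vv = (2G F_v - G G_u - F G_v)/(2D), Gamma^v_uu = (2E F_u - E E_v - F E_u)/(2D), Gamma^v_uv = (E G_u - F E_v)/(2D), Gamma^v_vv = (E G_v - 2F F_v + F G_u)/(2D); substitute and cancel common factors

Answer: Gamma_uuu = (1764*u*v^2 - 336*v^2)/(441*u^4 - 336*u^3 + 1764*u^2*v^2 + 820*u^2 - 672*u*v^2 - 288*u + 64*v^2 + 468), Gamma_uuv = (1764*u^2*v - 672*u*v + 64*v)/(441*u^4 - 336*u^3 + 1764*u^2*v^2 + 820*u^2 - 672*u*v^2 - 288*u + 64*v^2 + 468), Gamma_uvv = 0, Gamma_vuu = (882*u^2*v - 336*u*v + 756*v)/(441*u^4 - 336*u^3 + 1764*u^2*v^2 + 820*u^2 - 672*u*v^2 - 288*u + 64*v^2 + 468), Gamma_vuv = (882*u^3 - 504*u^2 + 820*u - 144)/(441*u^4 - 336*u^3 + 1764*u^2*v^2 + 820*u^2 - 672*u*v^2 - 288*u + 64*v^2 + 468), Gamma_vvv = 0


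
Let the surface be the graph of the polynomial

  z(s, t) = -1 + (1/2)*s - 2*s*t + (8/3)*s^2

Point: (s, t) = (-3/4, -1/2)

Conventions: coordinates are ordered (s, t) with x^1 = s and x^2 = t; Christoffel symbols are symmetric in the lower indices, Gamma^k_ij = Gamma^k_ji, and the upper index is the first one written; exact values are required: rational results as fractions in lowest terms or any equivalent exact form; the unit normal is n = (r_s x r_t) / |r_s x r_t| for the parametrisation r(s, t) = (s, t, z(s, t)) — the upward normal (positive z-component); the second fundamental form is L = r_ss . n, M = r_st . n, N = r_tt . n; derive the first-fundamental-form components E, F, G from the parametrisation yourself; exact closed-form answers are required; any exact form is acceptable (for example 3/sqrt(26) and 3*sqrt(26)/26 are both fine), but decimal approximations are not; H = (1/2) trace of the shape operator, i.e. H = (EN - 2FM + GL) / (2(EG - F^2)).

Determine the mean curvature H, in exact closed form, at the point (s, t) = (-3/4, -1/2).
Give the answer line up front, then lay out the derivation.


Answer: H = 7*sqrt(38)/1083

z_s = -5/2, z_t = 3/2, z_ss = 16/3, z_st = -2, z_tt = 0
E = 29/4, F = -15/4, G = 13/4; answer radicand W^2 = 19/2
unnormalised second-form numerators: l = 16/3, m = -2, n = 0; L = l/sqrt(19/2), and similarly M = m/sqrt(W^2), N = n/sqrt(W^2)
H = (E*n - 2*F*m + G*l) / (2*(EG - F^2)*sqrt(W^2)); E*n - 2*F*m + G*l = 7/3, EG - F^2 = 19/2, so H = (7/57)/sqrt(19/2)


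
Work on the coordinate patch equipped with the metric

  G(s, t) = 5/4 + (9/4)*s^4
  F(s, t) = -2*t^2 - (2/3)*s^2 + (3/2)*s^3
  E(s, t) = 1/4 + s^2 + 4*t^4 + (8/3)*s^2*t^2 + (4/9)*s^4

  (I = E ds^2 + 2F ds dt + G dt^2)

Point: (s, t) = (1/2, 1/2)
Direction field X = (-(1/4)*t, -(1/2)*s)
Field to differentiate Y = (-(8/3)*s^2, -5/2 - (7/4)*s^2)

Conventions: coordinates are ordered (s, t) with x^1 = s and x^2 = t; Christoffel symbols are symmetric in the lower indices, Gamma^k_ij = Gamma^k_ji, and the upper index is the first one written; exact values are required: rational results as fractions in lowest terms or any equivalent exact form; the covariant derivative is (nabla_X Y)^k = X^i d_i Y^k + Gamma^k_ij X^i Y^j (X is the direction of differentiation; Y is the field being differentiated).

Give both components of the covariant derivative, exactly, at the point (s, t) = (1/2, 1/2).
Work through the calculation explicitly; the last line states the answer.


E = 17/18, F = -23/48, G = 89/64 at the point
E_s = 17/9, E_t = 8/3, F_s = 11/24, F_t = -2, G_s = 9/8, G_t = 0
EG - F^2 = 2497/2304;  g^inv = (2304/2497) * [[89/64, 23/48], [23/48, 17/18]]
first-kind symbols [ij,l] = (1/2)(d_i g_jl + d_j g_il - d_l g_ij): [ss,s] = E_s/2 = 17/18, [ss,t] = F_s - E_t/2 = -7/8, [st,s] = E_t/2 = 4/3, [st,t] = G_s/2 = 9/16, [tt,s] = F_t - G_s/2 = -41/16, [tt,t] = G_t/2 = 0
Gamma^s_ij = (G*[ij,s] - F*[ij,t])/(EG - F^2), Gamma^t_ij = (E*[ij,t] - F*[ij,s])/(EG - F^2)
Gamma_sss = 2060/2497, Gamma_sst = 4893/2497, Gamma_stt = -32841/9988, Gamma_tss = -2584/7491, Gamma_tst = 2696/2497, Gamma_ttt = -2829/2497
X = (-1/8, -1/4), Y = (-2/3, -47/16) at the point

Answer: (nabla_X Y)^s = -56163/58112, (nabla_X Y)^t = -8579/130752


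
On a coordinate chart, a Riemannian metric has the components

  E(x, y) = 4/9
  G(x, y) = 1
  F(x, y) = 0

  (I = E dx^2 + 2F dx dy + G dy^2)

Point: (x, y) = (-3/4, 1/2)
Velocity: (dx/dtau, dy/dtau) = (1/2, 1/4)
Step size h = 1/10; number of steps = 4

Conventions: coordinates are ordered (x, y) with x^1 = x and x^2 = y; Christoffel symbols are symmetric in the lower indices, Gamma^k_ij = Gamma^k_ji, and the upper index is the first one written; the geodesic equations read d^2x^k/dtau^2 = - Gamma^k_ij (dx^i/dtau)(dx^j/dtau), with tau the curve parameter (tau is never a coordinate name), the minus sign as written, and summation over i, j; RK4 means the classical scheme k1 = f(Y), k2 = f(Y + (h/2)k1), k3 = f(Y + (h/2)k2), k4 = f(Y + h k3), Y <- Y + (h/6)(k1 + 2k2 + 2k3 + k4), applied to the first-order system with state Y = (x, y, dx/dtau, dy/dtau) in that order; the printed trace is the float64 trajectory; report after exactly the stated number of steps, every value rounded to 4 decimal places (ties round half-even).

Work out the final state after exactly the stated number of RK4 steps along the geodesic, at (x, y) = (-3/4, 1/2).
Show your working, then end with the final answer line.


f(Y) = (dx/dtau, dy/dtau, -Gamma^x_ij Y'^i Y'^j, -Gamma^y_ij Y'^i Y'^j) with the Gammas evaluated at the stage position; h = 0.100000; intermediate values shown to 6 dp
step 0: x = -0.7500, y = 0.5000, dx/dtau = 0.5000, dy/dtau = 0.2500
step 1:
  k1: at (x, y) = (-0.750000, 0.500000), (dx/dtau, dy/dtau) = (0.500000, 0.250000); Gamma_xxx = 0.000000, Gamma_xxy = 0.000000, Gamma_xyy = 0.000000, Gamma_yxx = 0.000000, Gamma_yxy = 0.000000, Gamma_yyy = 0.000000; k1 = (0.500000, 0.250000, 0.000000, 0.000000)
  k2: at (x, y) = (-0.725000, 0.512500), (dx/dtau, dy/dtau) = (0.500000, 0.250000); Gamma_xxx = 0.000000, Gamma_xxy = 0.000000, Gamma_xyy = 0.000000, Gamma_yxx = 0.000000, Gamma_yxy = 0.000000, Gamma_yyy = 0.000000; k2 = (0.500000, 0.250000, 0.000000, 0.000000)
  k3: at (x, y) = (-0.725000, 0.512500), (dx/dtau, dy/dtau) = (0.500000, 0.250000); Gamma_xxx = 0.000000, Gamma_xxy = 0.000000, Gamma_xyy = 0.000000, Gamma_yxx = 0.000000, Gamma_yxy = 0.000000, Gamma_yyy = 0.000000; k3 = (0.500000, 0.250000, 0.000000, 0.000000)
  k4: at (x, y) = (-0.700000, 0.525000), (dx/dtau, dy/dtau) = (0.500000, 0.250000); Gamma_xxx = 0.000000, Gamma_xxy = 0.000000, Gamma_xyy = 0.000000, Gamma_yxx = 0.000000, Gamma_yxy = 0.000000, Gamma_yyy = 0.000000; k4 = (0.500000, 0.250000, 0.000000, 0.000000)
  Y <- Y + (h/6)(k1 + 2k2 + 2k3 + k4): x = -0.7000, y = 0.5250, dx/dtau = 0.5000, dy/dtau = 0.2500
step 2:
  k1: at (x, y) = (-0.700000, 0.525000), (dx/dtau, dy/dtau) = (0.500000, 0.250000); Gamma_xxx = 0.000000, Gamma_xxy = 0.000000, Gamma_xyy = 0.000000, Gamma_yxx = 0.000000, Gamma_yxy = 0.000000, Gamma_yyy = 0.000000; k1 = (0.500000, 0.250000, 0.000000, 0.000000)
  k2: at (x, y) = (-0.675000, 0.537500), (dx/dtau, dy/dtau) = (0.500000, 0.250000); Gamma_xxx = 0.000000, Gamma_xxy = 0.000000, Gamma_xyy = 0.000000, Gamma_yxx = 0.000000, Gamma_yxy = 0.000000, Gamma_yyy = 0.000000; k2 = (0.500000, 0.250000, 0.000000, 0.000000)
  k3: at (x, y) = (-0.675000, 0.537500), (dx/dtau, dy/dtau) = (0.500000, 0.250000); Gamma_xxx = 0.000000, Gamma_xxy = 0.000000, Gamma_xyy = 0.000000, Gamma_yxx = 0.000000, Gamma_yxy = 0.000000, Gamma_yyy = 0.000000; k3 = (0.500000, 0.250000, 0.000000, 0.000000)
  k4: at (x, y) = (-0.650000, 0.550000), (dx/dtau, dy/dtau) = (0.500000, 0.250000); Gamma_xxx = 0.000000, Gamma_xxy = 0.000000, Gamma_xyy = 0.000000, Gamma_yxx = 0.000000, Gamma_yxy = 0.000000, Gamma_yyy = 0.000000; k4 = (0.500000, 0.250000, 0.000000, 0.000000)
  Y <- Y + (h/6)(k1 + 2k2 + 2k3 + k4): x = -0.6500, y = 0.5500, dx/dtau = 0.5000, dy/dtau = 0.2500
step 3:
  k1: at (x, y) = (-0.650000, 0.550000), (dx/dtau, dy/dtau) = (0.500000, 0.250000); Gamma_xxx = 0.000000, Gamma_xxy = 0.000000, Gamma_xyy = 0.000000, Gamma_yxx = 0.000000, Gamma_yxy = 0.000000, Gamma_yyy = 0.000000; k1 = (0.500000, 0.250000, 0.000000, 0.000000)
  k2: at (x, y) = (-0.625000, 0.562500), (dx/dtau, dy/dtau) = (0.500000, 0.250000); Gamma_xxx = 0.000000, Gamma_xxy = 0.000000, Gamma_xyy = 0.000000, Gamma_yxx = 0.000000, Gamma_yxy = 0.000000, Gamma_yyy = 0.000000; k2 = (0.500000, 0.250000, 0.000000, 0.000000)
  k3: at (x, y) = (-0.625000, 0.562500), (dx/dtau, dy/dtau) = (0.500000, 0.250000); Gamma_xxx = 0.000000, Gamma_xxy = 0.000000, Gamma_xyy = 0.000000, Gamma_yxx = 0.000000, Gamma_yxy = 0.000000, Gamma_yyy = 0.000000; k3 = (0.500000, 0.250000, 0.000000, 0.000000)
  k4: at (x, y) = (-0.600000, 0.575000), (dx/dtau, dy/dtau) = (0.500000, 0.250000); Gamma_xxx = 0.000000, Gamma_xxy = 0.000000, Gamma_xyy = 0.000000, Gamma_yxx = 0.000000, Gamma_yxy = 0.000000, Gamma_yyy = 0.000000; k4 = (0.500000, 0.250000, 0.000000, 0.000000)
  Y <- Y + (h/6)(k1 + 2k2 + 2k3 + k4): x = -0.6000, y = 0.5750, dx/dtau = 0.5000, dy/dtau = 0.2500
step 4:
  k1: at (x, y) = (-0.600000, 0.575000), (dx/dtau, dy/dtau) = (0.500000, 0.250000); Gamma_xxx = 0.000000, Gamma_xxy = 0.000000, Gamma_xyy = 0.000000, Gamma_yxx = 0.000000, Gamma_yxy = 0.000000, Gamma_yyy = 0.000000; k1 = (0.500000, 0.250000, 0.000000, 0.000000)
  k2: at (x, y) = (-0.575000, 0.587500), (dx/dtau, dy/dtau) = (0.500000, 0.250000); Gamma_xxx = 0.000000, Gamma_xxy = 0.000000, Gamma_xyy = 0.000000, Gamma_yxx = 0.000000, Gamma_yxy = 0.000000, Gamma_yyy = 0.000000; k2 = (0.500000, 0.250000, 0.000000, 0.000000)
  k3: at (x, y) = (-0.575000, 0.587500), (dx/dtau, dy/dtau) = (0.500000, 0.250000); Gamma_xxx = 0.000000, Gamma_xxy = 0.000000, Gamma_xyy = 0.000000, Gamma_yxx = 0.000000, Gamma_yxy = 0.000000, Gamma_yyy = 0.000000; k3 = (0.500000, 0.250000, 0.000000, 0.000000)
  k4: at (x, y) = (-0.550000, 0.600000), (dx/dtau, dy/dtau) = (0.500000, 0.250000); Gamma_xxx = 0.000000, Gamma_xxy = 0.000000, Gamma_xyy = 0.000000, Gamma_yxx = 0.000000, Gamma_yxy = 0.000000, Gamma_yyy = 0.000000; k4 = (0.500000, 0.250000, 0.000000, 0.000000)
  Y <- Y + (h/6)(k1 + 2k2 + 2k3 + k4): x = -0.5500, y = 0.6000, dx/dtau = 0.5000, dy/dtau = 0.2500

Answer: x = -0.5500, y = 0.6000, dx/dtau = 0.5000, dy/dtau = 0.2500


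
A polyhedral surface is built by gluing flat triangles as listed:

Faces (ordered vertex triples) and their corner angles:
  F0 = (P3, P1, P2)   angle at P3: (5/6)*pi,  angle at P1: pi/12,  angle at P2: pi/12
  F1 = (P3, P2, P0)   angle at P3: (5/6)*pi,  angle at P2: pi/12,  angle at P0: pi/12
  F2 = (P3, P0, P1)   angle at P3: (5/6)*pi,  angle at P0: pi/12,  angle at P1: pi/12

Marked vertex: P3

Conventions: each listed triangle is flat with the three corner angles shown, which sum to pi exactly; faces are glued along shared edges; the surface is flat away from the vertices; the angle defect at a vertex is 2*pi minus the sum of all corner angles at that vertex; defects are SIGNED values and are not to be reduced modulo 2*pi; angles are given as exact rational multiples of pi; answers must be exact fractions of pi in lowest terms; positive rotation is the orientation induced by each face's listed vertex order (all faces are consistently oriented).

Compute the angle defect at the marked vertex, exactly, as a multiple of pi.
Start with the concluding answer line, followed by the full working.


Answer: defect(P3) = -pi/2

Sum of corner angles at P3: (5/2)*pi
defect = 2*pi - (5/2)*pi


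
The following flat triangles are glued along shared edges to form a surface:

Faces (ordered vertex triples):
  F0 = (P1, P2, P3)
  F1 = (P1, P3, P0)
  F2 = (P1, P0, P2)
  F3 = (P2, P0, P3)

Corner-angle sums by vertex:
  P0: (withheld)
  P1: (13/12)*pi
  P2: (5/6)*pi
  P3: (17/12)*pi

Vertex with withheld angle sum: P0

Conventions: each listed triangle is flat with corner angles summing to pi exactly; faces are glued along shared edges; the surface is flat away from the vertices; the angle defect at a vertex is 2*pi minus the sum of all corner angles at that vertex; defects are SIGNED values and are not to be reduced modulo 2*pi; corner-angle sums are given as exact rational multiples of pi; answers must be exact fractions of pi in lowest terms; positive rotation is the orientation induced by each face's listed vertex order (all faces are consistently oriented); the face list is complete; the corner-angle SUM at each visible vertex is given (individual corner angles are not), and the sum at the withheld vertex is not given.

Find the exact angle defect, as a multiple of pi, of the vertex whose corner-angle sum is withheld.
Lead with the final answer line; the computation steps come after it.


Answer: defect(P0) = (4/3)*pi

V = 4, E = 6, F = 4; chi = V - E + F = 2
Gauss-Bonnet: total defect = 2*pi*chi = 4*pi; visible defects sum to (8/3)*pi


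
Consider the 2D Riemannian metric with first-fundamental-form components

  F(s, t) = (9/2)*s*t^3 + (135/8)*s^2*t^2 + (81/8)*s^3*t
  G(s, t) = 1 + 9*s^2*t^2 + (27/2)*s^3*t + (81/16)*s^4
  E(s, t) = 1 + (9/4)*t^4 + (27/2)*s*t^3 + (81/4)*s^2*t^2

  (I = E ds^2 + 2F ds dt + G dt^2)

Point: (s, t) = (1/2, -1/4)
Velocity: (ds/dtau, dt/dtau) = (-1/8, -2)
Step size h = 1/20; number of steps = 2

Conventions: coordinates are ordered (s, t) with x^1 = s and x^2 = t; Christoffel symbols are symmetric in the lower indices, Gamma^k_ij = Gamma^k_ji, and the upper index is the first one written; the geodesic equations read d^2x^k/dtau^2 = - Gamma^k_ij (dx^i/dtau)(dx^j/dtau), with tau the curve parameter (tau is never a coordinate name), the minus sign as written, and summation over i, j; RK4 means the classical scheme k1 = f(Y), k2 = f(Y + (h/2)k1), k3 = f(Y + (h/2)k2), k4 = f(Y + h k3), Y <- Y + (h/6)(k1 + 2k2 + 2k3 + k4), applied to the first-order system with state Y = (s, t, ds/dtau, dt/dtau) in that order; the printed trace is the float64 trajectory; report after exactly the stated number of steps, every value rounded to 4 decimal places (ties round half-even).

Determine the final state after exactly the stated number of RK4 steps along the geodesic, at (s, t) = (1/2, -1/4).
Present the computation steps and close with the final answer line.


f(Y) = (ds/dtau, dt/dtau, -Gamma^s_ij Y'^i Y'^j, -Gamma^t_ij Y'^i Y'^j) with the Gammas evaluated at the stage position; h = 0.050000; intermediate values shown to 6 dp
step 0: s = 0.5000, t = -0.2500, ds/dtau = -0.1250, dt/dtau = -2.0000
step 1:
  k1: at (s, t) = (0.500000, -0.250000), (ds/dtau, dt/dtau) = (-0.125000, -2.000000); Gamma_sss = 0.420233, Gamma_sst = -0.560311, Gamma_stt = -0.560311, Gamma_tss = -0.168093, Gamma_tst = 0.224125, Gamma_ttt = 0.224125; k1 = (-0.125000, -2.000000, 2.514835, -1.005934)
  k2: at (s, t) = (0.496875, -0.300000), (ds/dtau, dt/dtau) = (-0.062129, -2.025148); Gamma_sss = 0.556906, Gamma_sst = -0.551105, Gamma_stt = -0.614917, Gamma_tss = -0.112573, Gamma_tst = 0.111401, Gamma_ttt = 0.124300; k2 = (-0.062129, -2.025148, 2.658445, -0.537380)
  k3: at (s, t) = (0.498447, -0.300629), (ds/dtau, dt/dtau) = (-0.058539, -2.013435); Gamma_sss = 0.559680, Gamma_sst = -0.554837, Gamma_stt = -0.618638, Gamma_tss = -0.113722, Gamma_tst = 0.112738, Gamma_ttt = 0.125702; k3 = (-0.058539, -2.013435, 2.636781, -0.535770)
  k4: at (s, t) = (0.497073, -0.350672), (ds/dtau, dt/dtau) = (0.006839, -2.026788); Gamma_sss = 0.695595, Gamma_sst = -0.522268, Gamma_stt = -0.657332, Gamma_tss = -0.038268, Gamma_tst = 0.028732, Gamma_ttt = 0.036163; k4 = (0.006839, -2.026788, 2.685722, -0.147754)
  Y <- Y + (h/6)(k1 + 2k2 + 2k3 + k4): s = 0.4970, t = -0.3509, ds/dtau = 0.0066, dt/dtau = -2.0275
step 2:
  k1: at (s, t) = (0.497004, -0.350866), (ds/dtau, dt/dtau) = (0.006592, -2.027500); Gamma_sss = 0.696060, Gamma_sst = -0.521933, Gamma_stt = -0.657315, Gamma_tss = -0.037855, Gamma_tst = 0.028385, Gamma_ttt = 0.035747; k1 = (0.006592, -2.027500, 2.688081, -0.146189)
  k2: at (s, t) = (0.497169, -0.401554), (ds/dtau, dt/dtau) = (0.073794, -2.031155); Gamma_sss = 0.827946, Gamma_sst = -0.473127, Gamma_stt = -0.683394, Gamma_tss = 0.053941, Gamma_tst = -0.030824, Gamma_ttt = -0.044523; k2 = (0.073794, -2.031155, 2.673063, 0.174151)
  k3: at (s, t) = (0.498849, -0.401645), (ds/dtau, dt/dtau) = (0.073418, -2.023146); Gamma_sss = 0.829775, Gamma_sst = -0.477409, Gamma_stt = -0.687062, Gamma_tss = 0.051785, Gamma_tst = -0.029795, Gamma_ttt = -0.042879; k3 = (0.073418, -2.023146, 2.665930, 0.166378)
  k4: at (s, t) = (0.500675, -0.452024), (ds/dtau, dt/dtau) = (0.139888, -2.019181); Gamma_sss = 0.952695, Gamma_sst = -0.420104, Gamma_stt = -0.703489, Gamma_tss = 0.153797, Gamma_tst = -0.067819, Gamma_ttt = -0.113567; k4 = (0.139888, -2.019181, 2.612222, 0.421701)
  Y <- Y + (h/6)(k1 + 2k2 + 2k3 + k4): s = 0.5007, t = -0.4522, ds/dtau = 0.1397, dt/dtau = -2.0195

Answer: s = 0.5007, t = -0.4522, ds/dtau = 0.1397, dt/dtau = -2.0195


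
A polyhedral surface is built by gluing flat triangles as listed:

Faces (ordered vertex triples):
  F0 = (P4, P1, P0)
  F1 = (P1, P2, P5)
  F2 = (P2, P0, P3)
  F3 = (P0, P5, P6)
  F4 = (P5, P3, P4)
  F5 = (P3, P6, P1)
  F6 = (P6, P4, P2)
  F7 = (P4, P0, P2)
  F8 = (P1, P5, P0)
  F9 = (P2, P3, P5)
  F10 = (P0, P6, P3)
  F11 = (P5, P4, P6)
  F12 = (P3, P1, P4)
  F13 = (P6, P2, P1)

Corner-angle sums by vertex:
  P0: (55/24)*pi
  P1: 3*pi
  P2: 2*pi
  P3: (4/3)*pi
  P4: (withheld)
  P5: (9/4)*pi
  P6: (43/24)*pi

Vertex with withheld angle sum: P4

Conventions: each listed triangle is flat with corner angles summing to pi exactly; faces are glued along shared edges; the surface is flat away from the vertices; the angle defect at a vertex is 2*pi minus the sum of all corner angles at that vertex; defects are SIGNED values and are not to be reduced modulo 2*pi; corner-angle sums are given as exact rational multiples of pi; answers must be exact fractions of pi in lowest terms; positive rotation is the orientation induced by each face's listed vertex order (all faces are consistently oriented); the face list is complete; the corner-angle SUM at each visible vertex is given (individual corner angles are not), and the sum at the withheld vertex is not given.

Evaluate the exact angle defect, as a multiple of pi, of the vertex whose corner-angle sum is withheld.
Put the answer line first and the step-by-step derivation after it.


Answer: defect(P4) = (2/3)*pi

V = 7, E = 21, F = 14; chi = V - E + F = 0
Gauss-Bonnet: total defect = 2*pi*chi = 0; visible defects sum to (-2/3)*pi
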